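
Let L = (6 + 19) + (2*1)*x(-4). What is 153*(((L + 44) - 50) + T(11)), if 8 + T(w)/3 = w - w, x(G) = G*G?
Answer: 4131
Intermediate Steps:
x(G) = G²
T(w) = -24 (T(w) = -24 + 3*(w - w) = -24 + 3*0 = -24 + 0 = -24)
L = 57 (L = (6 + 19) + (2*1)*(-4)² = 25 + 2*16 = 25 + 32 = 57)
153*(((L + 44) - 50) + T(11)) = 153*(((57 + 44) - 50) - 24) = 153*((101 - 50) - 24) = 153*(51 - 24) = 153*27 = 4131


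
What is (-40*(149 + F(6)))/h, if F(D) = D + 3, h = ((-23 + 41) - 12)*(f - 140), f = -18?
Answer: 20/3 ≈ 6.6667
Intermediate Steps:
h = -948 (h = ((-23 + 41) - 12)*(-18 - 140) = (18 - 12)*(-158) = 6*(-158) = -948)
F(D) = 3 + D
(-40*(149 + F(6)))/h = -40*(149 + (3 + 6))/(-948) = -40*(149 + 9)*(-1/948) = -40*158*(-1/948) = -6320*(-1/948) = 20/3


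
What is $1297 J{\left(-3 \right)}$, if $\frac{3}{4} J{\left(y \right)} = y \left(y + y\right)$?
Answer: $31128$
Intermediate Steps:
$J{\left(y \right)} = \frac{8 y^{2}}{3}$ ($J{\left(y \right)} = \frac{4 y \left(y + y\right)}{3} = \frac{4 y 2 y}{3} = \frac{4 \cdot 2 y^{2}}{3} = \frac{8 y^{2}}{3}$)
$1297 J{\left(-3 \right)} = 1297 \frac{8 \left(-3\right)^{2}}{3} = 1297 \cdot \frac{8}{3} \cdot 9 = 1297 \cdot 24 = 31128$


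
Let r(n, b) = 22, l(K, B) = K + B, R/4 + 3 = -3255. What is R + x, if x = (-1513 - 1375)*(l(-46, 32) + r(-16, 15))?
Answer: -36136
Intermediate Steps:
R = -13032 (R = -12 + 4*(-3255) = -12 - 13020 = -13032)
l(K, B) = B + K
x = -23104 (x = (-1513 - 1375)*((32 - 46) + 22) = -2888*(-14 + 22) = -2888*8 = -23104)
R + x = -13032 - 23104 = -36136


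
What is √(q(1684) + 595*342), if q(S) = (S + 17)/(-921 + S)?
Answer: 3*√268632353/109 ≈ 451.10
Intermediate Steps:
q(S) = (17 + S)/(-921 + S)
√(q(1684) + 595*342) = √((17 + 1684)/(-921 + 1684) + 595*342) = √(1701/763 + 203490) = √((1/763)*1701 + 203490) = √(243/109 + 203490) = √(22180653/109) = 3*√268632353/109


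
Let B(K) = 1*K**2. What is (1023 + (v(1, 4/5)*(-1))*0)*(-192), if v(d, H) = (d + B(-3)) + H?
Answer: -196416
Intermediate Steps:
B(K) = K**2
v(d, H) = 9 + H + d (v(d, H) = (d + (-3)**2) + H = (d + 9) + H = (9 + d) + H = 9 + H + d)
(1023 + (v(1, 4/5)*(-1))*0)*(-192) = (1023 + ((9 + 4/5 + 1)*(-1))*0)*(-192) = (1023 + ((54/5)*(-1))*0)*(-192) = (1023 - 54/5*0)*(-192) = (1023 + 0)*(-192) = 1023*(-192) = -196416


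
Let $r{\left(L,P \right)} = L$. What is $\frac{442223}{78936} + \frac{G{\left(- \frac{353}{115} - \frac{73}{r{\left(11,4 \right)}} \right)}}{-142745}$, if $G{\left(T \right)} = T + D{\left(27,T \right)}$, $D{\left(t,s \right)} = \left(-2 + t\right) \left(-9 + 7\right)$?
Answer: $\frac{315649175411}{56338596600} \approx 5.6027$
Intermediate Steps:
$D{\left(t,s \right)} = 4 - 2 t$ ($D{\left(t,s \right)} = \left(-2 + t\right) \left(-2\right) = 4 - 2 t$)
$G{\left(T \right)} = -50 + T$ ($G{\left(T \right)} = T + \left(4 - 54\right) = T - 50 = -50 + T$)
$\frac{442223}{78936} + \frac{G{\left(- \frac{353}{115} - \frac{73}{r{\left(11,4 \right)}} \right)}}{-142745} = \frac{442223}{78936} + \frac{-50 - \left(\frac{73}{11} + \frac{353}{115}\right)}{-142745} = 442223 \cdot \frac{1}{78936} + \left(-50 - \frac{12278}{1265}\right) \left(- \frac{1}{142745}\right) = \frac{442223}{78936} + \left(-50 - \frac{12278}{1265}\right) \left(- \frac{1}{142745}\right) = \frac{442223}{78936} - - \frac{75528}{180572425} = \frac{442223}{78936} + \frac{75528}{180572425} = \frac{315649175411}{56338596600}$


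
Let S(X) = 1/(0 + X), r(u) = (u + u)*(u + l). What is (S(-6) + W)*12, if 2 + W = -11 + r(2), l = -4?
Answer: -254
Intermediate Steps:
r(u) = 2*u*(-4 + u) (r(u) = (u + u)*(u - 4) = (2*u)*(-4 + u) = 2*u*(-4 + u))
S(X) = 1/X
W = -21 (W = -2 + (-11 + 2*2*(-4 + 2)) = -2 + (-11 + 2*2*(-2)) = -2 + (-11 - 8) = -2 - 19 = -21)
(S(-6) + W)*12 = (1/(-6) - 21)*12 = (-1/6 - 21)*12 = -127/6*12 = -254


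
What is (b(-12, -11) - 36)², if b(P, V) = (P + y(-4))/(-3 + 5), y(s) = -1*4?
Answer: 1936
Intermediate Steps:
y(s) = -4
b(P, V) = -2 + P/2 (b(P, V) = (P - 4)/(-3 + 5) = (-4 + P)/2 = (-4 + P)*(½) = -2 + P/2)
(b(-12, -11) - 36)² = ((-2 + (½)*(-12)) - 36)² = ((-2 - 6) - 36)² = (-8 - 36)² = (-44)² = 1936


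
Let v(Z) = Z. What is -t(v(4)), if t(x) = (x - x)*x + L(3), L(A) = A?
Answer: -3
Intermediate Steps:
t(x) = 3 (t(x) = (x - x)*x + 3 = 0*x + 3 = 0 + 3 = 3)
-t(v(4)) = -1*3 = -3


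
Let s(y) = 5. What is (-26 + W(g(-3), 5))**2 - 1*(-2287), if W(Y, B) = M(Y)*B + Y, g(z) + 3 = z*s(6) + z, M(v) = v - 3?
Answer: 30176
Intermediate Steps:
M(v) = -3 + v
g(z) = -3 + 6*z (g(z) = -3 + (z*5 + z) = -3 + (5*z + z) = -3 + 6*z)
W(Y, B) = Y + B*(-3 + Y) (W(Y, B) = (-3 + Y)*B + Y = B*(-3 + Y) + Y = Y + B*(-3 + Y))
(-26 + W(g(-3), 5))**2 - 1*(-2287) = (-26 + ((-3 + 6*(-3)) + 5*(-3 + (-3 + 6*(-3)))))**2 - 1*(-2287) = (-26 + ((-3 - 18) + 5*(-3 + (-3 - 18))))**2 + 2287 = (-26 + (-21 + 5*(-3 - 21)))**2 + 2287 = (-26 + (-21 + 5*(-24)))**2 + 2287 = (-26 + (-21 - 120))**2 + 2287 = (-26 - 141)**2 + 2287 = (-167)**2 + 2287 = 27889 + 2287 = 30176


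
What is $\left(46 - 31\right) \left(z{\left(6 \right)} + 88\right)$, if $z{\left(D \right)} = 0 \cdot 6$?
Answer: $1320$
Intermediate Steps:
$z{\left(D \right)} = 0$
$\left(46 - 31\right) \left(z{\left(6 \right)} + 88\right) = \left(46 - 31\right) \left(0 + 88\right) = \left(46 - 31\right) 88 = 15 \cdot 88 = 1320$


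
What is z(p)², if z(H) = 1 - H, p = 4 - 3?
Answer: 0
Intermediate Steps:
p = 1
z(p)² = (1 - 1*1)² = (1 - 1)² = 0² = 0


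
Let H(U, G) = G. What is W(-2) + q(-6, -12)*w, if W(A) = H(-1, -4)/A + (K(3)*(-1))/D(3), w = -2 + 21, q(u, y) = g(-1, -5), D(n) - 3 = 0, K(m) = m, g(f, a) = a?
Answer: -94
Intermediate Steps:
D(n) = 3 (D(n) = 3 + 0 = 3)
q(u, y) = -5
w = 19
W(A) = -1 - 4/A (W(A) = -4/A + (3*(-1))/3 = -4/A - 3*1/3 = -4/A - 1 = -1 - 4/A)
W(-2) + q(-6, -12)*w = (-4 - 1*(-2))/(-2) - 5*19 = -(-4 + 2)/2 - 95 = -1/2*(-2) - 95 = 1 - 95 = -94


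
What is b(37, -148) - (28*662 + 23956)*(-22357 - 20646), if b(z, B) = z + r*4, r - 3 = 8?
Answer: 1827283557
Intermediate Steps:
r = 11 (r = 3 + 8 = 11)
b(z, B) = 44 + z (b(z, B) = z + 11*4 = z + 44 = 44 + z)
b(37, -148) - (28*662 + 23956)*(-22357 - 20646) = (44 + 37) - (28*662 + 23956)*(-22357 - 20646) = 81 - (18536 + 23956)*(-43003) = 81 - 42492*(-43003) = 81 - 1*(-1827283476) = 81 + 1827283476 = 1827283557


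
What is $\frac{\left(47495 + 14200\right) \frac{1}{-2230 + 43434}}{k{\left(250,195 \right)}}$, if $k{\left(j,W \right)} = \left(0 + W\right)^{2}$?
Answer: $\frac{1371}{34817380} \approx 3.9377 \cdot 10^{-5}$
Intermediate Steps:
$k{\left(j,W \right)} = W^{2}$
$\frac{\left(47495 + 14200\right) \frac{1}{-2230 + 43434}}{k{\left(250,195 \right)}} = \frac{\left(47495 + 14200\right) \frac{1}{-2230 + 43434}}{195^{2}} = \frac{61695 \cdot \frac{1}{41204}}{38025} = 61695 \cdot \frac{1}{41204} \cdot \frac{1}{38025} = \frac{61695}{41204} \cdot \frac{1}{38025} = \frac{1371}{34817380}$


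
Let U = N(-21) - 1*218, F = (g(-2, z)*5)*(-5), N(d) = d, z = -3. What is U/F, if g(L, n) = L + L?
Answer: -239/100 ≈ -2.3900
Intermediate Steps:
g(L, n) = 2*L
F = 100 (F = ((2*(-2))*5)*(-5) = -4*5*(-5) = -20*(-5) = 100)
U = -239 (U = -21 - 1*218 = -21 - 218 = -239)
U/F = -239/100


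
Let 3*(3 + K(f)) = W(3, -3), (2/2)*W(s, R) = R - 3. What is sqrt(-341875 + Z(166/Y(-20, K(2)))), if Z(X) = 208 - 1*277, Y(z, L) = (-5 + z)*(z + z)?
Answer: 2*I*sqrt(85486) ≈ 584.76*I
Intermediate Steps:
W(s, R) = -3 + R (W(s, R) = R - 3 = -3 + R)
K(f) = -5 (K(f) = -3 + (-3 - 3)/3 = -3 + (1/3)*(-6) = -3 - 2 = -5)
Y(z, L) = 2*z*(-5 + z) (Y(z, L) = (-5 + z)*(2*z) = 2*z*(-5 + z))
Z(X) = -69 (Z(X) = 208 - 277 = -69)
sqrt(-341875 + Z(166/Y(-20, K(2)))) = sqrt(-341875 - 69) = sqrt(-341944) = 2*I*sqrt(85486)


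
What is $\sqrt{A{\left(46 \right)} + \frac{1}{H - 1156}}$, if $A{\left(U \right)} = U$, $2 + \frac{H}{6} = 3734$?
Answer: $\frac{\sqrt{5186133813}}{10618} \approx 6.7823$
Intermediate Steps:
$H = 22392$ ($H = -12 + 6 \cdot 3734 = -12 + 22404 = 22392$)
$\sqrt{A{\left(46 \right)} + \frac{1}{H - 1156}} = \sqrt{46 + \frac{1}{22392 - 1156}} = \sqrt{46 + \frac{1}{21236}} = \sqrt{\frac{976857}{21236}} = \frac{\sqrt{5186133813}}{10618}$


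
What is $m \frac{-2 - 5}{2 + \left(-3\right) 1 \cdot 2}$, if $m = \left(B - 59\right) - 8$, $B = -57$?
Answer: $-217$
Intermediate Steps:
$m = -124$ ($m = \left(-57 - 59\right) - 8 = -116 - 8 = -124$)
$m \frac{-2 - 5}{2 + \left(-3\right) 1 \cdot 2} = - 124 \frac{-2 - 5}{2 + \left(-3\right) 1 \cdot 2} = - 124 \left(- \frac{7}{2 - 6}\right) = - 124 \left(- \frac{7}{-4}\right) = - 124 \left(\left(-7\right) \left(- \frac{1}{4}\right)\right) = \left(-124\right) \frac{7}{4} = -217$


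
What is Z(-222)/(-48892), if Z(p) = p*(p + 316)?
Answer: 5217/12223 ≈ 0.42682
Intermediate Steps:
Z(p) = p*(316 + p)
Z(-222)/(-48892) = -222*(316 - 222)/(-48892) = -222*94*(-1/48892) = -20868*(-1/48892) = 5217/12223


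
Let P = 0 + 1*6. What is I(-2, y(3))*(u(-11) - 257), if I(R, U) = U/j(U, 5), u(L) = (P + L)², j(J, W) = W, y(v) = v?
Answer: -696/5 ≈ -139.20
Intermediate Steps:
P = 6 (P = 0 + 6 = 6)
u(L) = (6 + L)²
I(R, U) = U/5
I(-2, y(3))*(u(-11) - 257) = ((⅕)*3)*((6 - 11)² - 257) = 3*((-5)² - 257)/5 = 3*(25 - 257)/5 = (⅗)*(-232) = -696/5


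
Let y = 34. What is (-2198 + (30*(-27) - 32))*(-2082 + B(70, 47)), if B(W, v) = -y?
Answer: 6432640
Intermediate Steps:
B(W, v) = -34 (B(W, v) = -1*34 = -34)
(-2198 + (30*(-27) - 32))*(-2082 + B(70, 47)) = (-2198 + (30*(-27) - 32))*(-2082 - 34) = (-2198 + (-810 - 32))*(-2116) = (-2198 - 842)*(-2116) = -3040*(-2116) = 6432640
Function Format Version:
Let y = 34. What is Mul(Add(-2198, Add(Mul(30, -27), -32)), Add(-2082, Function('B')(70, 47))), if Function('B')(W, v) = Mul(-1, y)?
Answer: 6432640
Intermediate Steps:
Function('B')(W, v) = -34 (Function('B')(W, v) = Mul(-1, 34) = -34)
Mul(Add(-2198, Add(Mul(30, -27), -32)), Add(-2082, Function('B')(70, 47))) = Mul(Add(-2198, Add(Mul(30, -27), -32)), Add(-2082, -34)) = Mul(Add(-2198, Add(-810, -32)), -2116) = Mul(Add(-2198, -842), -2116) = Mul(-3040, -2116) = 6432640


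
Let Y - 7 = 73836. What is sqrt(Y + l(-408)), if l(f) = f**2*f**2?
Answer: sqrt(27710337139) ≈ 1.6646e+5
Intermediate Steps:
Y = 73843 (Y = 7 + 73836 = 73843)
l(f) = f**4
sqrt(Y + l(-408)) = sqrt(73843 + (-408)**4) = sqrt(73843 + 27710263296) = sqrt(27710337139)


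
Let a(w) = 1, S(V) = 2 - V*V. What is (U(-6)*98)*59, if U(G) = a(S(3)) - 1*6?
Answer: -28910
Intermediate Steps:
S(V) = 2 - V**2
U(G) = -5 (U(G) = 1 - 1*6 = 1 - 6 = -5)
(U(-6)*98)*59 = -5*98*59 = -490*59 = -28910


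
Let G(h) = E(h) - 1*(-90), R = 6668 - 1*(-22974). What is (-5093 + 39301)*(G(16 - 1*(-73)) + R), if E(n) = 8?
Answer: 1017345920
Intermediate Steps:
R = 29642 (R = 6668 + 22974 = 29642)
G(h) = 98 (G(h) = 8 - 1*(-90) = 8 + 90 = 98)
(-5093 + 39301)*(G(16 - 1*(-73)) + R) = (-5093 + 39301)*(98 + 29642) = 34208*29740 = 1017345920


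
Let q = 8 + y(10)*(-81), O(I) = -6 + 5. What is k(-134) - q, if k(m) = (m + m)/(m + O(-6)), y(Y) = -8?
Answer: -88292/135 ≈ -654.01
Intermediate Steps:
O(I) = -1
k(m) = 2*m/(-1 + m) (k(m) = (m + m)/(m - 1) = (2*m)/(-1 + m) = 2*m/(-1 + m))
q = 656 (q = 8 - 8*(-81) = 8 + 648 = 656)
k(-134) - q = 2*(-134)/(-1 - 134) - 1*656 = 2*(-134)/(-135) - 656 = 2*(-134)*(-1/135) - 656 = 268/135 - 656 = -88292/135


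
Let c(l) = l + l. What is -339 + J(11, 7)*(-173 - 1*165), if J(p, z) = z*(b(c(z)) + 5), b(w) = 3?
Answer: -19267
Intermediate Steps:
c(l) = 2*l
J(p, z) = 8*z (J(p, z) = z*(3 + 5) = z*8 = 8*z)
-339 + J(11, 7)*(-173 - 1*165) = -339 + (8*7)*(-173 - 1*165) = -339 + 56*(-173 - 165) = -339 + 56*(-338) = -339 - 18928 = -19267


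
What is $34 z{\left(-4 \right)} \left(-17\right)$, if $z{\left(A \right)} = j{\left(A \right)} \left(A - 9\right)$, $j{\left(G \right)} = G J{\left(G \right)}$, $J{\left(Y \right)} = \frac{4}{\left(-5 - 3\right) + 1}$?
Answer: $\frac{120224}{7} \approx 17175.0$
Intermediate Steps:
$J{\left(Y \right)} = - \frac{4}{7}$ ($J{\left(Y \right)} = \frac{4}{-8 + 1} = \frac{4}{-7} = 4 \left(- \frac{1}{7}\right) = - \frac{4}{7}$)
$j{\left(G \right)} = - \frac{4 G}{7}$ ($j{\left(G \right)} = G \left(- \frac{4}{7}\right) = - \frac{4 G}{7}$)
$z{\left(A \right)} = - \frac{4 A \left(-9 + A\right)}{7}$ ($z{\left(A \right)} = - \frac{4 A}{7} \left(A - 9\right) = - \frac{4 A}{7} \left(-9 + A\right) = - \frac{4 A \left(-9 + A\right)}{7}$)
$34 z{\left(-4 \right)} \left(-17\right) = 34 \cdot \frac{4}{7} \left(-4\right) \left(9 - -4\right) \left(-17\right) = 34 \cdot \frac{4}{7} \left(-4\right) \left(9 + 4\right) \left(-17\right) = 34 \cdot \frac{4}{7} \left(-4\right) 13 \left(-17\right) = 34 \left(- \frac{208}{7}\right) \left(-17\right) = \left(- \frac{7072}{7}\right) \left(-17\right) = \frac{120224}{7}$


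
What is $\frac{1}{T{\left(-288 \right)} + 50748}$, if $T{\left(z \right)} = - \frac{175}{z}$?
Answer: $\frac{288}{14615599} \approx 1.9705 \cdot 10^{-5}$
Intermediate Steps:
$\frac{1}{T{\left(-288 \right)} + 50748} = \frac{1}{- \frac{175}{-288} + 50748} = \frac{1}{\left(-175\right) \left(- \frac{1}{288}\right) + 50748} = \frac{1}{\frac{175}{288} + 50748} = \frac{1}{\frac{14615599}{288}} = \frac{288}{14615599}$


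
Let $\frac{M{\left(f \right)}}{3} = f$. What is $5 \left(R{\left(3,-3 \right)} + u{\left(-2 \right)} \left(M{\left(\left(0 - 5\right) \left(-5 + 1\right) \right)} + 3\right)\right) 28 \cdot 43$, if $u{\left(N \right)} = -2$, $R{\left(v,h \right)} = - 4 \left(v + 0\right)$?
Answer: $-830760$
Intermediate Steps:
$R{\left(v,h \right)} = - 4 v$
$M{\left(f \right)} = 3 f$
$5 \left(R{\left(3,-3 \right)} + u{\left(-2 \right)} \left(M{\left(\left(0 - 5\right) \left(-5 + 1\right) \right)} + 3\right)\right) 28 \cdot 43 = 5 \left(\left(-4\right) 3 - 2 \left(3 \left(0 - 5\right) \left(-5 + 1\right) + 3\right)\right) 28 \cdot 43 = 5 \left(-12 - 2 \left(3 \left(\left(-5\right) \left(-4\right)\right) + 3\right)\right) 28 \cdot 43 = 5 \left(-12 - 2 \left(3 \cdot 20 + 3\right)\right) 28 \cdot 43 = 5 \left(-12 - 2 \left(60 + 3\right)\right) 28 \cdot 43 = 5 \left(-12 - 126\right) 28 \cdot 43 = 5 \left(-138\right) 28 \cdot 43 = \left(-690\right) 28 \cdot 43 = \left(-19320\right) 43 = -830760$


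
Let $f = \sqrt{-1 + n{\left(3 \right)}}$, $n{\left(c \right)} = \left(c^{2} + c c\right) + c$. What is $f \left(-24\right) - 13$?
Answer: $-13 - 48 \sqrt{5} \approx -120.33$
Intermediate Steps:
$n{\left(c \right)} = c + 2 c^{2}$ ($n{\left(c \right)} = \left(c^{2} + c^{2}\right) + c = 2 c^{2} + c = c + 2 c^{2}$)
$f = 2 \sqrt{5}$ ($f = \sqrt{-1 + 3 \left(1 + 2 \cdot 3\right)} = \sqrt{-1 + 3 \left(1 + 6\right)} = \sqrt{-1 + 3 \cdot 7} = \sqrt{-1 + 21} = \sqrt{20} = 2 \sqrt{5} \approx 4.4721$)
$f \left(-24\right) - 13 = 2 \sqrt{5} \left(-24\right) - 13 = - 48 \sqrt{5} - 13 = -13 - 48 \sqrt{5}$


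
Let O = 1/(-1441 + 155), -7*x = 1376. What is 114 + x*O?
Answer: 513802/4501 ≈ 114.15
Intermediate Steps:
x = -1376/7 (x = -⅐*1376 = -1376/7 ≈ -196.57)
O = -1/1286 (O = 1/(-1286) = -1/1286 ≈ -0.00077760)
114 + x*O = 114 - 1376/7*(-1/1286) = 114 + 688/4501 = 513802/4501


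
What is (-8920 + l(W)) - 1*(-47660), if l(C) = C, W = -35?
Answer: 38705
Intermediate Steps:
(-8920 + l(W)) - 1*(-47660) = (-8920 - 35) - 1*(-47660) = -8955 + 47660 = 38705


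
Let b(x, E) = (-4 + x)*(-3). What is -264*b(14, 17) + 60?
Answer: 7980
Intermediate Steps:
b(x, E) = 12 - 3*x
-264*b(14, 17) + 60 = -264*(12 - 3*14) + 60 = -264*(12 - 42) + 60 = -264*(-30) + 60 = 7920 + 60 = 7980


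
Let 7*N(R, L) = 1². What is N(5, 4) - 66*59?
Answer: -27257/7 ≈ -3893.9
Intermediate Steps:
N(R, L) = ⅐ (N(R, L) = (⅐)*1² = (⅐)*1 = ⅐)
N(5, 4) - 66*59 = ⅐ - 66*59 = ⅐ - 3894 = -27257/7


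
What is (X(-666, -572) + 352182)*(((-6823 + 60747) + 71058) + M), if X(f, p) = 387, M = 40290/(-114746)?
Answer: 2528121449180229/57373 ≈ 4.4065e+10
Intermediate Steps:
M = -20145/57373 (M = 40290*(-1/114746) = -20145/57373 ≈ -0.35112)
(X(-666, -572) + 352182)*(((-6823 + 60747) + 71058) + M) = (387 + 352182)*(((-6823 + 60747) + 71058) - 20145/57373) = 352569*((53924 + 71058) - 20145/57373) = 352569*(124982 - 20145/57373) = 352569*(7170572141/57373) = 2528121449180229/57373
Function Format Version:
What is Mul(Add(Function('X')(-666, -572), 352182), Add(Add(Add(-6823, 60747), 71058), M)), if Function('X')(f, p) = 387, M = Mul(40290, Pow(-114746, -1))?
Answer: Rational(2528121449180229, 57373) ≈ 4.4065e+10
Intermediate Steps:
M = Rational(-20145, 57373) (M = Mul(40290, Rational(-1, 114746)) = Rational(-20145, 57373) ≈ -0.35112)
Mul(Add(Function('X')(-666, -572), 352182), Add(Add(Add(-6823, 60747), 71058), M)) = Mul(Add(387, 352182), Add(Add(Add(-6823, 60747), 71058), Rational(-20145, 57373))) = Mul(352569, Add(Add(53924, 71058), Rational(-20145, 57373))) = Mul(352569, Add(124982, Rational(-20145, 57373))) = Mul(352569, Rational(7170572141, 57373)) = Rational(2528121449180229, 57373)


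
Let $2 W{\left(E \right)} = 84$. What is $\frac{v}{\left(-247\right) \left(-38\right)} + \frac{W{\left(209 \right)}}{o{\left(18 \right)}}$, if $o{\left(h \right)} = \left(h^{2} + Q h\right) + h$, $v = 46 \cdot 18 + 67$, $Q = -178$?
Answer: $\frac{361213}{4477122} \approx 0.08068$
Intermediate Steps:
$W{\left(E \right)} = 42$ ($W{\left(E \right)} = \frac{1}{2} \cdot 84 = 42$)
$v = 895$ ($v = 828 + 67 = 895$)
$o{\left(h \right)} = h^{2} - 177 h$ ($o{\left(h \right)} = \left(h^{2} - 178 h\right) + h = h^{2} - 177 h$)
$\frac{v}{\left(-247\right) \left(-38\right)} + \frac{W{\left(209 \right)}}{o{\left(18 \right)}} = \frac{895}{\left(-247\right) \left(-38\right)} + \frac{42}{18 \left(-177 + 18\right)} = \frac{895}{9386} + \frac{42}{18 \left(-159\right)} = 895 \cdot \frac{1}{9386} + \frac{42}{-2862} = \frac{895}{9386} + 42 \left(- \frac{1}{2862}\right) = \frac{895}{9386} - \frac{7}{477} = \frac{361213}{4477122}$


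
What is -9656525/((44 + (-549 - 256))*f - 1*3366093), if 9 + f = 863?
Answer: 9656525/4015987 ≈ 2.4045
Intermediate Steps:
f = 854 (f = -9 + 863 = 854)
-9656525/((44 + (-549 - 256))*f - 1*3366093) = -9656525/((44 + (-549 - 256))*854 - 1*3366093) = -9656525/((44 - 805)*854 - 3366093) = -9656525/(-761*854 - 3366093) = -9656525/(-649894 - 3366093) = -9656525/(-4015987) = -9656525*(-1/4015987) = 9656525/4015987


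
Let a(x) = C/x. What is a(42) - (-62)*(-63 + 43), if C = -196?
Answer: -3734/3 ≈ -1244.7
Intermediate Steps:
a(x) = -196/x
a(42) - (-62)*(-63 + 43) = -196/42 - (-62)*(-63 + 43) = -196*1/42 - (-62)*(-20) = -14/3 - 1*1240 = -14/3 - 1240 = -3734/3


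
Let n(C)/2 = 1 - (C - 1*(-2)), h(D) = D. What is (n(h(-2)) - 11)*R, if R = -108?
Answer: 972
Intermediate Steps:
n(C) = -2 - 2*C (n(C) = 2*(1 - (C - 1*(-2))) = 2*(1 - (C + 2)) = 2*(1 - (2 + C)) = 2*(1 + (-2 - C)) = 2*(-1 - C) = -2 - 2*C)
(n(h(-2)) - 11)*R = ((-2 - 2*(-2)) - 11)*(-108) = ((-2 + 4) - 11)*(-108) = (2 - 11)*(-108) = -9*(-108) = 972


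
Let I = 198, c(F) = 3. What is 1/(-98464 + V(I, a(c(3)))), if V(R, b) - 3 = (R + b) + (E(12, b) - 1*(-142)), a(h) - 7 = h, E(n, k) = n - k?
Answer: -1/98109 ≈ -1.0193e-5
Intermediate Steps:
a(h) = 7 + h
V(R, b) = 157 + R (V(R, b) = 3 + ((R + b) + ((12 - b) - 1*(-142))) = 3 + ((R + b) + ((12 - b) + 142)) = 3 + ((R + b) + (154 - b)) = 3 + (154 + R) = 157 + R)
1/(-98464 + V(I, a(c(3)))) = 1/(-98464 + (157 + 198)) = 1/(-98464 + 355) = 1/(-98109) = -1/98109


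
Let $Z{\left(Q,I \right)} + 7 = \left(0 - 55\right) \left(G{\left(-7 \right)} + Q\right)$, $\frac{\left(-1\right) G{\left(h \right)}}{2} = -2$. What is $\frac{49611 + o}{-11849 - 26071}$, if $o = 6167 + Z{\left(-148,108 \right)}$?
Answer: $- \frac{63691}{37920} \approx -1.6796$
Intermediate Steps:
$G{\left(h \right)} = 4$ ($G{\left(h \right)} = \left(-2\right) \left(-2\right) = 4$)
$Z{\left(Q,I \right)} = -227 - 55 Q$ ($Z{\left(Q,I \right)} = -7 + \left(0 - 55\right) \left(4 + Q\right) = -7 - 55 \left(4 + Q\right) = -7 - \left(220 + 55 Q\right) = -227 - 55 Q$)
$o = 14080$ ($o = 6167 - -7913 = 6167 + \left(-227 + 8140\right) = 6167 + 7913 = 14080$)
$\frac{49611 + o}{-11849 - 26071} = \frac{49611 + 14080}{-11849 - 26071} = \frac{63691}{-11849 - 26071} = \frac{63691}{-37920} = 63691 \left(- \frac{1}{37920}\right) = - \frac{63691}{37920}$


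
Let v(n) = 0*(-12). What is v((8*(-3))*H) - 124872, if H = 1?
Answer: -124872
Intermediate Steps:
v(n) = 0
v((8*(-3))*H) - 124872 = 0 - 124872 = -124872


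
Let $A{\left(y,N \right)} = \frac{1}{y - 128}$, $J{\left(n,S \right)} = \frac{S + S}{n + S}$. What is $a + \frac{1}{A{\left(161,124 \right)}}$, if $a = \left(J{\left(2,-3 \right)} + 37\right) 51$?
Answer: $2226$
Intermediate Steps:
$J{\left(n,S \right)} = \frac{2 S}{S + n}$
$A{\left(y,N \right)} = \frac{1}{-128 + y}$
$a = 2193$ ($a = \left(2 \left(-3\right) \frac{1}{-3 + 2} + 37\right) 51 = \left(2 \left(-3\right) \frac{1}{-1} + 37\right) 51 = \left(2 \left(-3\right) \left(-1\right) + 37\right) 51 = \left(6 + 37\right) 51 = 43 \cdot 51 = 2193$)
$a + \frac{1}{A{\left(161,124 \right)}} = 2193 + \frac{1}{\frac{1}{-128 + 161}} = 2193 + \frac{1}{\frac{1}{33}} = 2193 + 33 = 2226$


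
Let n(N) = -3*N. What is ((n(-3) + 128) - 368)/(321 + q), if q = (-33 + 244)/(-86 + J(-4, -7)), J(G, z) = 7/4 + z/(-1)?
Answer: -71379/98345 ≈ -0.72580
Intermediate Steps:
J(G, z) = 7/4 - z (J(G, z) = 7*(¼) + z*(-1) = 7/4 - z)
q = -844/309 (q = (-33 + 244)/(-86 + (7/4 - 1*(-7))) = 211/(-86 + (7/4 + 7)) = 211/(-86 + 35/4) = 211/(-309/4) = 211*(-4/309) = -844/309 ≈ -2.7314)
((n(-3) + 128) - 368)/(321 + q) = ((-3*(-3) + 128) - 368)/(321 - 844/309) = ((9 + 128) - 368)/(98345/309) = (137 - 368)*(309/98345) = -231*309/98345 = -71379/98345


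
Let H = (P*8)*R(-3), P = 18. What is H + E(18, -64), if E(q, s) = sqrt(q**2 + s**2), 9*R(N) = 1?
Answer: 16 + 2*sqrt(1105) ≈ 82.483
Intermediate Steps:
R(N) = 1/9 (R(N) = (1/9)*1 = 1/9)
H = 16 (H = (18*8)*(1/9) = 144*(1/9) = 16)
H + E(18, -64) = 16 + sqrt(18**2 + (-64)**2) = 16 + sqrt(324 + 4096) = 16 + sqrt(4420) = 16 + 2*sqrt(1105)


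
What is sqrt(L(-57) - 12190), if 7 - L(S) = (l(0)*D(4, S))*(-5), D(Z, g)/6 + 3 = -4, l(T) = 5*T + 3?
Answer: I*sqrt(12813) ≈ 113.19*I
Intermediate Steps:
l(T) = 3 + 5*T
D(Z, g) = -42 (D(Z, g) = -18 + 6*(-4) = -18 - 24 = -42)
L(S) = -623 (L(S) = 7 - (3 + 5*0)*(-42)*(-5) = 7 - (3 + 0)*(-42)*(-5) = 7 - 3*(-42)*(-5) = 7 - (-126)*(-5) = 7 - 1*630 = 7 - 630 = -623)
sqrt(L(-57) - 12190) = sqrt(-623 - 12190) = sqrt(-12813) = I*sqrt(12813)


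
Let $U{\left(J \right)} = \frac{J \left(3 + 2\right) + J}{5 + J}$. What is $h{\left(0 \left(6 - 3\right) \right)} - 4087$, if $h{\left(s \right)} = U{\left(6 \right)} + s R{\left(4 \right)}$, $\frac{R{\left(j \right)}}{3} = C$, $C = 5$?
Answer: $- \frac{44921}{11} \approx -4083.7$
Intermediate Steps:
$R{\left(j \right)} = 15$ ($R{\left(j \right)} = 3 \cdot 5 = 15$)
$U{\left(J \right)} = \frac{6 J}{5 + J}$ ($U{\left(J \right)} = \frac{J 5 + J}{5 + J} = \frac{5 J + J}{5 + J} = \frac{6 J}{5 + J}$)
$h{\left(s \right)} = \frac{36}{11} + 15 s$ ($h{\left(s \right)} = 6 \cdot 6 \frac{1}{5 + 6} + s 15 = 6 \cdot 6 \cdot \frac{1}{11} + 15 s = \frac{36}{11} + 15 s$)
$h{\left(0 \left(6 - 3\right) \right)} - 4087 = \left(\frac{36}{11} + 15 \cdot 0 \left(6 - 3\right)\right) - 4087 = \left(\frac{36}{11} + 15 \cdot 0 \cdot 3\right) - 4087 = \left(\frac{36}{11} + 15 \cdot 0\right) - 4087 = \left(\frac{36}{11} + 0\right) - 4087 = \frac{36}{11} - 4087 = - \frac{44921}{11}$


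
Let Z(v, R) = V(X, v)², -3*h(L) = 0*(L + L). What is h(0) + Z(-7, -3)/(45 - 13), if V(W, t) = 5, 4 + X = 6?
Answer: 25/32 ≈ 0.78125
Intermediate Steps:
X = 2 (X = -4 + 6 = 2)
h(L) = 0 (h(L) = -0*(L + L) = -0*2*L = -⅓*0 = 0)
Z(v, R) = 25 (Z(v, R) = 5² = 25)
h(0) + Z(-7, -3)/(45 - 13) = 0 + 25/(45 - 13) = 0 + 25/32 = 25/32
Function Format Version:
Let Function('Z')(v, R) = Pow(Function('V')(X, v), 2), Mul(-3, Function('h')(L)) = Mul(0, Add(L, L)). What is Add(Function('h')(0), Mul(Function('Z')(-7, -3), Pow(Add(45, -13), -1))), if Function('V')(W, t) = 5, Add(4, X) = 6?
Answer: Rational(25, 32) ≈ 0.78125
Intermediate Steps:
X = 2 (X = Add(-4, 6) = 2)
Function('h')(L) = 0 (Function('h')(L) = Mul(Rational(-1, 3), Mul(0, Add(L, L))) = Mul(Rational(-1, 3), Mul(0, Mul(2, L))) = Mul(Rational(-1, 3), 0) = 0)
Function('Z')(v, R) = 25 (Function('Z')(v, R) = Pow(5, 2) = 25)
Add(Function('h')(0), Mul(Function('Z')(-7, -3), Pow(Add(45, -13), -1))) = Add(0, Mul(25, Pow(Add(45, -13), -1))) = Add(0, Mul(25, Pow(32, -1))) = Add(0, Mul(25, Rational(1, 32))) = Add(0, Rational(25, 32)) = Rational(25, 32)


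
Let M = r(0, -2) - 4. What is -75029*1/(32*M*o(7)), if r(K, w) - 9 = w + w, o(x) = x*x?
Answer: -75029/1568 ≈ -47.850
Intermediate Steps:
o(x) = x**2
r(K, w) = 9 + 2*w (r(K, w) = 9 + (w + w) = 9 + 2*w)
M = 1 (M = (9 + 2*(-2)) - 4 = (9 - 4) - 4 = 5 - 4 = 1)
-75029*1/(32*M*o(7)) = -75029/((32*7**2)*1) = -75029/((32*49)*1) = -75029/(1568*1) = -75029/1568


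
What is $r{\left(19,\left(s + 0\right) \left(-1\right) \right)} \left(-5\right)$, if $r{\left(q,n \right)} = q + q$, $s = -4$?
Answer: $-190$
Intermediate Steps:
$r{\left(q,n \right)} = 2 q$
$r{\left(19,\left(s + 0\right) \left(-1\right) \right)} \left(-5\right) = 2 \cdot 19 \left(-5\right) = 38 \left(-5\right) = -190$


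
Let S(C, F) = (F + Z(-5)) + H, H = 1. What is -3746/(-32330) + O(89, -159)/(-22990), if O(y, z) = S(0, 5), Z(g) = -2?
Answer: 4299561/37163335 ≈ 0.11569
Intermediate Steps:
S(C, F) = -1 + F (S(C, F) = (F - 2) + 1 = (-2 + F) + 1 = -1 + F)
O(y, z) = 4 (O(y, z) = -1 + 5 = 4)
-3746/(-32330) + O(89, -159)/(-22990) = -3746/(-32330) + 4/(-22990) = -3746*(-1/32330) + 4*(-1/22990) = 1873/16165 - 2/11495 = 4299561/37163335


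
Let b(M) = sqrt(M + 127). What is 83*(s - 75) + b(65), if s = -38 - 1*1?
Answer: -9462 + 8*sqrt(3) ≈ -9448.1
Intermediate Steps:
b(M) = sqrt(127 + M)
s = -39 (s = -38 - 1 = -39)
83*(s - 75) + b(65) = 83*(-39 - 75) + sqrt(127 + 65) = 83*(-114) + sqrt(192) = -9462 + 8*sqrt(3)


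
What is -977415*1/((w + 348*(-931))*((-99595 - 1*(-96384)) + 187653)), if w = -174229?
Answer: 977415/91892139914 ≈ 1.0637e-5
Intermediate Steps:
-977415*1/((w + 348*(-931))*((-99595 - 1*(-96384)) + 187653)) = -977415*1/((-174229 + 348*(-931))*((-99595 - 1*(-96384)) + 187653)) = -977415*1/((-174229 - 323988)*((-99595 + 96384) + 187653)) = -977415*(-1/(498217*(-3211 + 187653))) = -977415/((-498217*184442)) = -977415/(-91892139914) = -977415*(-1/91892139914) = 977415/91892139914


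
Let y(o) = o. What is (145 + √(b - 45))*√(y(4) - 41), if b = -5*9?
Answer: -3*√370 + 145*I*√37 ≈ -57.706 + 882.0*I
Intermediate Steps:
b = -45
(145 + √(b - 45))*√(y(4) - 41) = (145 + √(-45 - 45))*√(4 - 41) = (145 + √(-90))*√(-37) = (145 + 3*I*√10)*(I*√37) = I*√37*(145 + 3*I*√10)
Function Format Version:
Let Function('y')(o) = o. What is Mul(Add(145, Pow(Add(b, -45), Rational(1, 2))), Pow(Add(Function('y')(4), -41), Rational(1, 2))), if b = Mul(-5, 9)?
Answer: Add(Mul(-3, Pow(370, Rational(1, 2))), Mul(145, I, Pow(37, Rational(1, 2)))) ≈ Add(-57.706, Mul(882.00, I))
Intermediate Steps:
b = -45
Mul(Add(145, Pow(Add(b, -45), Rational(1, 2))), Pow(Add(Function('y')(4), -41), Rational(1, 2))) = Mul(Add(145, Pow(Add(-45, -45), Rational(1, 2))), Pow(Add(4, -41), Rational(1, 2))) = Mul(Add(145, Pow(-90, Rational(1, 2))), Pow(-37, Rational(1, 2))) = Mul(Add(145, Mul(3, I, Pow(10, Rational(1, 2)))), Mul(I, Pow(37, Rational(1, 2)))) = Mul(I, Pow(37, Rational(1, 2)), Add(145, Mul(3, I, Pow(10, Rational(1, 2)))))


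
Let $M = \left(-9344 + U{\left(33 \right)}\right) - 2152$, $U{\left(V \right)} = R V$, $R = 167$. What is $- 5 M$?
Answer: $29925$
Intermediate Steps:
$U{\left(V \right)} = 167 V$
$M = -5985$ ($M = \left(-9344 + 167 \cdot 33\right) - 2152 = \left(-9344 + 5511\right) - 2152 = -3833 - 2152 = -5985$)
$- 5 M = \left(-5\right) \left(-5985\right) = 29925$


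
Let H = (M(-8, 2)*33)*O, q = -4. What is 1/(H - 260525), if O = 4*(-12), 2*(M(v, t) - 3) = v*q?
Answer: -1/290621 ≈ -3.4409e-6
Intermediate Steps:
M(v, t) = 3 - 2*v (M(v, t) = 3 + (v*(-4))/2 = 3 + (-4*v)/2 = 3 - 2*v)
O = -48
H = -30096 (H = ((3 - 2*(-8))*33)*(-48) = ((3 + 16)*33)*(-48) = (19*33)*(-48) = 627*(-48) = -30096)
1/(H - 260525) = 1/(-30096 - 260525) = 1/(-290621) = -1/290621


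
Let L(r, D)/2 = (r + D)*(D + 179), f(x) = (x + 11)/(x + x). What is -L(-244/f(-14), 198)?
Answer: 4703452/3 ≈ 1.5678e+6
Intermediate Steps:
f(x) = (11 + x)/(2*x) (f(x) = (11 + x)/((2*x)) = (11 + x)*(1/(2*x)) = (11 + x)/(2*x))
L(r, D) = 2*(179 + D)*(D + r) (L(r, D) = 2*((r + D)*(D + 179)) = 2*((D + r)*(179 + D)) = 2*((179 + D)*(D + r)) = 2*(179 + D)*(D + r))
-L(-244/f(-14), 198) = -(2*198² + 358*198 + 358*(-244*(-28/(11 - 14))) + 2*198*(-244*(-28/(11 - 14)))) = -(2*39204 + 70884 + 358*(-244/((½)*(-1/14)*(-3))) + 2*198*(-244/((½)*(-1/14)*(-3)))) = -(78408 + 70884 + 358*(-244/3/28) + 2*198*(-244/3/28)) = -(78408 + 70884 + 358*(-244*28/3) + 2*198*(-244*28/3)) = -(78408 + 70884 + 358*(-6832/3) + 2*198*(-6832/3)) = -(78408 + 70884 - 2445856/3 - 901824) = -1*(-4703452/3) = 4703452/3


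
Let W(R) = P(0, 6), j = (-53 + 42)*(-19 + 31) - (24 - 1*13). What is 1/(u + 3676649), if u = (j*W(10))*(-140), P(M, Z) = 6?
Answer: 1/3796769 ≈ 2.6338e-7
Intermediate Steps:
j = -143 (j = -11*12 - (24 - 13) = -132 - 1*11 = -132 - 11 = -143)
W(R) = 6
u = 120120 (u = -143*6*(-140) = -858*(-140) = 120120)
1/(u + 3676649) = 1/(120120 + 3676649) = 1/3796769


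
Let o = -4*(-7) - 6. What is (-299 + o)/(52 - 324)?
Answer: 277/272 ≈ 1.0184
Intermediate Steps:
o = 22 (o = 28 - 6 = 22)
(-299 + o)/(52 - 324) = (-299 + 22)/(52 - 324) = -277/(-272) = -277*(-1/272) = 277/272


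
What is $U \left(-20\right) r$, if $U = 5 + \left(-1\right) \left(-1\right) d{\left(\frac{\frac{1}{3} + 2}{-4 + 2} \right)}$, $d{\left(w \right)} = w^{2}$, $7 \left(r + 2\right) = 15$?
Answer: $- \frac{1145}{63} \approx -18.175$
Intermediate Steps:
$r = \frac{1}{7}$ ($r = -2 + \frac{1}{7} \cdot 15 = -2 + \frac{15}{7} = \frac{1}{7} \approx 0.14286$)
$U = \frac{229}{36}$ ($U = 5 + \left(-1\right) \left(-1\right) \left(\frac{\frac{1}{3} + 2}{-4 + 2}\right)^{2} = 5 + 1 \left(\frac{\frac{1}{3} + 2}{-2}\right)^{2} = 5 + 1 \left(\frac{7}{3} \left(- \frac{1}{2}\right)\right)^{2} = 5 + 1 \left(- \frac{7}{6}\right)^{2} = 5 + 1 \cdot \frac{49}{36} = 5 + \frac{49}{36} = \frac{229}{36} \approx 6.3611$)
$U \left(-20\right) r = \frac{229}{36} \left(-20\right) \frac{1}{7} = \left(- \frac{1145}{9}\right) \frac{1}{7} = - \frac{1145}{63}$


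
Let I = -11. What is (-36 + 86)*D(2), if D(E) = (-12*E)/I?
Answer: 1200/11 ≈ 109.09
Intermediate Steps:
D(E) = 12*E/11 (D(E) = -12*E/(-11) = -12*E*(-1/11) = 12*E/11)
(-36 + 86)*D(2) = (-36 + 86)*((12/11)*2) = 50*(24/11) = 1200/11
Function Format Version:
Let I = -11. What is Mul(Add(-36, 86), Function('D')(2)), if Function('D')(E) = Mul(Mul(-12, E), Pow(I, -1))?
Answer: Rational(1200, 11) ≈ 109.09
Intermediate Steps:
Function('D')(E) = Mul(Rational(12, 11), E) (Function('D')(E) = Mul(Mul(-12, E), Pow(-11, -1)) = Mul(Mul(-12, E), Rational(-1, 11)) = Mul(Rational(12, 11), E))
Mul(Add(-36, 86), Function('D')(2)) = Mul(Add(-36, 86), Mul(Rational(12, 11), 2)) = Mul(50, Rational(24, 11)) = Rational(1200, 11)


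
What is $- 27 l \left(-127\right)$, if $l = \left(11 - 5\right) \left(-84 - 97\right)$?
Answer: $-3723894$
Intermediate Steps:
$l = -1086$ ($l = 6 \left(-181\right) = -1086$)
$- 27 l \left(-127\right) = \left(-27\right) \left(-1086\right) \left(-127\right) = 29322 \left(-127\right) = -3723894$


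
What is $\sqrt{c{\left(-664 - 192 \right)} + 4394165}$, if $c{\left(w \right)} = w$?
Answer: $\sqrt{4393309} \approx 2096.0$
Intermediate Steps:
$\sqrt{c{\left(-664 - 192 \right)} + 4394165} = \sqrt{\left(-664 - 192\right) + 4394165} = \sqrt{-856 + 4394165} = \sqrt{4393309}$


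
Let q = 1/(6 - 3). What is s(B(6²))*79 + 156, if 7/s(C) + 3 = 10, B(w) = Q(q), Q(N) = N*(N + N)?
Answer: 235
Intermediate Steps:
q = ⅓ (q = 1/3 = ⅓ ≈ 0.33333)
Q(N) = 2*N² (Q(N) = N*(2*N) = 2*N²)
B(w) = 2/9 (B(w) = 2*(⅓)² = 2*(⅑) = 2/9)
s(C) = 1 (s(C) = 7/(-3 + 10) = 7/7 = 7*(⅐) = 1)
s(B(6²))*79 + 156 = 1*79 + 156 = 79 + 156 = 235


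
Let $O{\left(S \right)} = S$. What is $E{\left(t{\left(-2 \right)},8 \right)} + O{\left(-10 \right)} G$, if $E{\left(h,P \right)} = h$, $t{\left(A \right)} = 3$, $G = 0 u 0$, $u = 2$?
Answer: $3$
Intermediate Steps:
$G = 0$ ($G = 0 \cdot 2 \cdot 0 = 0 \cdot 0 = 0$)
$E{\left(t{\left(-2 \right)},8 \right)} + O{\left(-10 \right)} G = 3 - 0 = 3 + 0 = 3$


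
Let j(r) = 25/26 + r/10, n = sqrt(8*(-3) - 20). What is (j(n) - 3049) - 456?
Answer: -91105/26 + I*sqrt(11)/5 ≈ -3504.0 + 0.66333*I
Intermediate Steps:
n = 2*I*sqrt(11) (n = sqrt(-24 - 20) = sqrt(-44) = 2*I*sqrt(11) ≈ 6.6332*I)
j(r) = 25/26 + r/10 (j(r) = 25*(1/26) + r*(1/10) = 25/26 + r/10)
(j(n) - 3049) - 456 = ((25/26 + (2*I*sqrt(11))/10) - 3049) - 456 = ((25/26 + I*sqrt(11)/5) - 3049) - 456 = (-79249/26 + I*sqrt(11)/5) - 456 = -91105/26 + I*sqrt(11)/5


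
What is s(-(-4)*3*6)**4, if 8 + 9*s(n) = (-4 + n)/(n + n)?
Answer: 5393580481/11019960576 ≈ 0.48944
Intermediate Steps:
s(n) = -8/9 + (-4 + n)/(18*n) (s(n) = -8/9 + ((-4 + n)/(n + n))/9 = -8/9 + ((-4 + n)/((2*n)))/9 = -8/9 + ((-4 + n)*(1/(2*n)))/9 = -8/9 + ((-4 + n)/(2*n))/9 = -8/9 + (-4 + n)/(18*n))
s(-(-4)*3*6)**4 = ((-4 - 15*(-(-4)*3)*6)/(18*((-(-4)*3*6))))**4 = ((-4 - 15*(-1*(-12))*6)/(18*((-1*(-12)*6))))**4 = ((-4 - 180*6)/(18*((12*6))))**4 = ((1/18)*(-4 - 15*72)/72)**4 = ((1/18)*(1/72)*(-4 - 1080))**4 = ((1/18)*(1/72)*(-1084))**4 = (-271/324)**4 = 5393580481/11019960576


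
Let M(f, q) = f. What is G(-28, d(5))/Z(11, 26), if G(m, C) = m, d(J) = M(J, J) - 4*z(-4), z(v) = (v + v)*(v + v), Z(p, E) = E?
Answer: -14/13 ≈ -1.0769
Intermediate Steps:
z(v) = 4*v**2 (z(v) = (2*v)*(2*v) = 4*v**2)
d(J) = -256 + J (d(J) = J - 16*(-4)**2 = J - 16*16 = J - 4*64 = J - 256 = -256 + J)
G(-28, d(5))/Z(11, 26) = -28/26 = -28*1/26 = -14/13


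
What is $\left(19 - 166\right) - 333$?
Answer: $-480$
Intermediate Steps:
$\left(19 - 166\right) - 333 = -147 - 333 = -480$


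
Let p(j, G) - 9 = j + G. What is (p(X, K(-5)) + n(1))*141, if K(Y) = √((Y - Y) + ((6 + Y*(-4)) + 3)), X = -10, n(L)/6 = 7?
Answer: 5781 + 141*√29 ≈ 6540.3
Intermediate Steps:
n(L) = 42 (n(L) = 6*7 = 42)
K(Y) = √(9 - 4*Y) (K(Y) = √(0 + ((6 - 4*Y) + 3)) = √(0 + (9 - 4*Y)) = √(9 - 4*Y))
p(j, G) = 9 + G + j (p(j, G) = 9 + (j + G) = 9 + (G + j) = 9 + G + j)
(p(X, K(-5)) + n(1))*141 = ((9 + √(9 - 4*(-5)) - 10) + 42)*141 = ((9 + √(9 + 20) - 10) + 42)*141 = ((9 + √29 - 10) + 42)*141 = ((-1 + √29) + 42)*141 = (41 + √29)*141 = 5781 + 141*√29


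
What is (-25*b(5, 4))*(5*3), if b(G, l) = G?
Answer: -1875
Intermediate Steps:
(-25*b(5, 4))*(5*3) = (-25*5)*(5*3) = -125*15 = -1875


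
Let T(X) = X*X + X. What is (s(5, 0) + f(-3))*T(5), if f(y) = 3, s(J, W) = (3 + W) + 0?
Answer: 180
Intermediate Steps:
s(J, W) = 3 + W
T(X) = X + X² (T(X) = X² + X = X + X²)
(s(5, 0) + f(-3))*T(5) = ((3 + 0) + 3)*(5*(1 + 5)) = (3 + 3)*(5*6) = 6*30 = 180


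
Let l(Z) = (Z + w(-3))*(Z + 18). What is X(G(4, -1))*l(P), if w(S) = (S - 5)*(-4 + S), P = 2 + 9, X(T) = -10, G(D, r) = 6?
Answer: -19430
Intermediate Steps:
P = 11
w(S) = (-5 + S)*(-4 + S)
l(Z) = (18 + Z)*(56 + Z) (l(Z) = (Z + (20 + (-3)**2 - 9*(-3)))*(Z + 18) = (Z + (20 + 9 + 27))*(18 + Z) = (Z + 56)*(18 + Z) = (56 + Z)*(18 + Z) = (18 + Z)*(56 + Z))
X(G(4, -1))*l(P) = -10*(1008 + 11**2 + 74*11) = -10*(1008 + 121 + 814) = -10*1943 = -19430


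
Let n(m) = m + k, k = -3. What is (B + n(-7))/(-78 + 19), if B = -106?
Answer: 116/59 ≈ 1.9661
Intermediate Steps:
n(m) = -3 + m (n(m) = m - 3 = -3 + m)
(B + n(-7))/(-78 + 19) = (-106 + (-3 - 7))/(-78 + 19) = (-106 - 10)/(-59) = -116*(-1/59) = 116/59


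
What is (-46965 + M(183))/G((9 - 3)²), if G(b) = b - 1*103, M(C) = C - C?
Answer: 46965/67 ≈ 700.97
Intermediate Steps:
M(C) = 0
G(b) = -103 + b (G(b) = b - 103 = -103 + b)
(-46965 + M(183))/G((9 - 3)²) = (-46965 + 0)/(-103 + (9 - 3)²) = -46965/(-103 + 6²) = -46965/(-103 + 36) = -46965/(-67) = -46965*(-1/67) = 46965/67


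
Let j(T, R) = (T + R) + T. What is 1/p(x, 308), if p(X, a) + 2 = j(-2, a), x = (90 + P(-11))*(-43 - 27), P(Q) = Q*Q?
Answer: 1/302 ≈ 0.0033113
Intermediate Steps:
P(Q) = Q²
x = -14770 (x = (90 + (-11)²)*(-43 - 27) = (90 + 121)*(-70) = 211*(-70) = -14770)
j(T, R) = R + 2*T (j(T, R) = (R + T) + T = R + 2*T)
p(X, a) = -6 + a (p(X, a) = -2 + (a + 2*(-2)) = -2 + (a - 4) = -2 + (-4 + a) = -6 + a)
1/p(x, 308) = 1/(-6 + 308) = 1/302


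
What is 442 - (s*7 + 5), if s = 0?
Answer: 437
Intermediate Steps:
442 - (s*7 + 5) = 442 - (0*7 + 5) = 442 - (0 + 5) = 442 - 1*5 = 442 - 5 = 437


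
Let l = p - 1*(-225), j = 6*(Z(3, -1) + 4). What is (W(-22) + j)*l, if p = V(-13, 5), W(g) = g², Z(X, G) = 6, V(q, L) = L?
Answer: 125120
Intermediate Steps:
p = 5
j = 60 (j = 6*(6 + 4) = 6*10 = 60)
l = 230 (l = 5 - 1*(-225) = 5 + 225 = 230)
(W(-22) + j)*l = ((-22)² + 60)*230 = (484 + 60)*230 = 544*230 = 125120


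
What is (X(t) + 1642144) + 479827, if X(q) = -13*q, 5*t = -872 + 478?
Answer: 10614977/5 ≈ 2.1230e+6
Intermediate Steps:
t = -394/5 (t = (-872 + 478)/5 = (⅕)*(-394) = -394/5 ≈ -78.800)
(X(t) + 1642144) + 479827 = (-13*(-394/5) + 1642144) + 479827 = (5122/5 + 1642144) + 479827 = 8215842/5 + 479827 = 10614977/5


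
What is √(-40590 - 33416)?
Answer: I*√74006 ≈ 272.04*I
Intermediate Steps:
√(-40590 - 33416) = √(-74006) = I*√74006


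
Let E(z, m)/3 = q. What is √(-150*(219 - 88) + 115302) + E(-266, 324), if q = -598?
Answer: -1794 + 6*√2657 ≈ -1484.7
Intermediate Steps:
E(z, m) = -1794 (E(z, m) = 3*(-598) = -1794)
√(-150*(219 - 88) + 115302) + E(-266, 324) = √(-150*(219 - 88) + 115302) - 1794 = √(-150*131 + 115302) - 1794 = √(-19650 + 115302) - 1794 = √95652 - 1794 = 6*√2657 - 1794 = -1794 + 6*√2657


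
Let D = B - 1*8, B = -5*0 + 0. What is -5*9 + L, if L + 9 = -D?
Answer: -46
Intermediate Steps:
B = 0 (B = 0 + 0 = 0)
D = -8 (D = 0 - 1*8 = 0 - 8 = -8)
L = -1 (L = -9 - 1*(-8) = -9 + 8 = -1)
-5*9 + L = -5*9 - 1 = -45 - 1 = -46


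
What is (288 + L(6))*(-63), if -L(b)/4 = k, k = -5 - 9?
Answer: -21672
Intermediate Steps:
k = -14
L(b) = 56 (L(b) = -4*(-14) = 56)
(288 + L(6))*(-63) = (288 + 56)*(-63) = 344*(-63) = -21672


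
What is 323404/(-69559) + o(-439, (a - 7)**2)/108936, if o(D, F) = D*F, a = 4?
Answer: -3945018417/841942136 ≈ -4.6856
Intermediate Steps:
323404/(-69559) + o(-439, (a - 7)**2)/108936 = 323404/(-69559) - 439*(4 - 7)**2/108936 = 323404*(-1/69559) - 439*(-3)**2*(1/108936) = -323404/69559 - 439*9*(1/108936) = -323404/69559 - 3951*1/108936 = -323404/69559 - 439/12104 = -3945018417/841942136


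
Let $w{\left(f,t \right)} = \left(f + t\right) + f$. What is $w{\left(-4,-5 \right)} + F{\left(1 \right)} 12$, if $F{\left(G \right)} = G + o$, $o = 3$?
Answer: $35$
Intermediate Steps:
$F{\left(G \right)} = 3 + G$ ($F{\left(G \right)} = G + 3 = 3 + G$)
$w{\left(f,t \right)} = t + 2 f$
$w{\left(-4,-5 \right)} + F{\left(1 \right)} 12 = \left(-5 + 2 \left(-4\right)\right) + \left(3 + 1\right) 12 = \left(-5 - 8\right) + 4 \cdot 12 = -13 + 48 = 35$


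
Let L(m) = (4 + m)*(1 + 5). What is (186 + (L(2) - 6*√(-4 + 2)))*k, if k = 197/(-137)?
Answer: -43734/137 + 1182*I*√2/137 ≈ -319.23 + 12.201*I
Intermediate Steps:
L(m) = 24 + 6*m (L(m) = (4 + m)*6 = 24 + 6*m)
k = -197/137 (k = 197*(-1/137) = -197/137 ≈ -1.4380)
(186 + (L(2) - 6*√(-4 + 2)))*k = (186 + ((24 + 6*2) - 6*√(-4 + 2)))*(-197/137) = (186 + ((24 + 12) - 6*I*√2))*(-197/137) = (186 + (36 - 6*I*√2))*(-197/137) = (222 - 6*I*√2)*(-197/137) = -43734/137 + 1182*I*√2/137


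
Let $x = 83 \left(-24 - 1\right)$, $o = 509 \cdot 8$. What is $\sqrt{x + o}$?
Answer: $\sqrt{1997} \approx 44.688$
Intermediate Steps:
$o = 4072$
$x = -2075$ ($x = 83 \left(-25\right) = -2075$)
$\sqrt{x + o} = \sqrt{-2075 + 4072} = \sqrt{1997}$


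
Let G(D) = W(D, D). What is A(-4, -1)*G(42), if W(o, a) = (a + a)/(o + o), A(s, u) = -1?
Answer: -1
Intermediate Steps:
W(o, a) = a/o (W(o, a) = (2*a)/((2*o)) = (2*a)*(1/(2*o)) = a/o)
G(D) = 1 (G(D) = D/D = 1)
A(-4, -1)*G(42) = -1*1 = -1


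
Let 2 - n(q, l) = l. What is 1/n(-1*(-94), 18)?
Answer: -1/16 ≈ -0.062500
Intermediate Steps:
n(q, l) = 2 - l
1/n(-1*(-94), 18) = 1/(2 - 1*18) = 1/(2 - 18) = 1/(-16) = -1/16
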